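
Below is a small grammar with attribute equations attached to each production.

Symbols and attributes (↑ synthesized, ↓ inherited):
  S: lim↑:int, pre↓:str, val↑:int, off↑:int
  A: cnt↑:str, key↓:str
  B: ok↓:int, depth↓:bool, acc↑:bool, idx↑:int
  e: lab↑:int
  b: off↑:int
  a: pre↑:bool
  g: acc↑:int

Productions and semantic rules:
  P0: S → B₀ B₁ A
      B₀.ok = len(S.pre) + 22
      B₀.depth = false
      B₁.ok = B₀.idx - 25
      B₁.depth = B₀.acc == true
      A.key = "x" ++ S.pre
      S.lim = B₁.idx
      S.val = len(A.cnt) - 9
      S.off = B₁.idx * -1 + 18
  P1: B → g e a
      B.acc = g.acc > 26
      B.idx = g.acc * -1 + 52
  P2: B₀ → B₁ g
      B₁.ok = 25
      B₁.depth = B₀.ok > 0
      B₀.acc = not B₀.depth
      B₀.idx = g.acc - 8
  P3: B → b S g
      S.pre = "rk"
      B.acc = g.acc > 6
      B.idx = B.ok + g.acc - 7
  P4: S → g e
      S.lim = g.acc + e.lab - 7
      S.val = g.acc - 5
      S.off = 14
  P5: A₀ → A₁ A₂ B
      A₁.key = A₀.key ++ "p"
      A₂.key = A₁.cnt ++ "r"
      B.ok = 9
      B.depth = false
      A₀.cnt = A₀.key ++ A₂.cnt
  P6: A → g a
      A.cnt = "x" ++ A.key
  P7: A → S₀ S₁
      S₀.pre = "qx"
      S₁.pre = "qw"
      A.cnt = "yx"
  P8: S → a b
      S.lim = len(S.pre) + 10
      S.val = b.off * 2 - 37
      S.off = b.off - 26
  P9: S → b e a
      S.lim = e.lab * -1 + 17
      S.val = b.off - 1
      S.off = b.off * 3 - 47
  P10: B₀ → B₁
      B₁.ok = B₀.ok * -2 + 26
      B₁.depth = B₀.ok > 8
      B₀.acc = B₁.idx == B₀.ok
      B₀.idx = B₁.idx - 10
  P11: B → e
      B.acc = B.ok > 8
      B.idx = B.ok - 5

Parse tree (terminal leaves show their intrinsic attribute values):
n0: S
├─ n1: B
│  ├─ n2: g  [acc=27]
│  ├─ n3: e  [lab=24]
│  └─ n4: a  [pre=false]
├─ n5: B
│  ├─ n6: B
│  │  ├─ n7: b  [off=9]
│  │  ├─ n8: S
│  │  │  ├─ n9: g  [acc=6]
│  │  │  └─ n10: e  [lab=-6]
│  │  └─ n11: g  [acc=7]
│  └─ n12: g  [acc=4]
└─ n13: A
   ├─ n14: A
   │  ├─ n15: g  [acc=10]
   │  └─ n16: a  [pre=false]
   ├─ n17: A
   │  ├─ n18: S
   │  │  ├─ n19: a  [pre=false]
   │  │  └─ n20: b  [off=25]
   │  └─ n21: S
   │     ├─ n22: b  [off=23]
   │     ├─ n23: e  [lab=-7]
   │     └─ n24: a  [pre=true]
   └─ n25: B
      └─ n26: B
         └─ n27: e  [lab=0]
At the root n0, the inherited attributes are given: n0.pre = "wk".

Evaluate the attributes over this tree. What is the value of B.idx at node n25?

1. n0.pre = "wk"  [given at root]
2. n1.ok = 24  [len(S.pre) + 22]
3. n1.depth = false  [false]
4. n2.acc = 27  [terminal]
5. n3.lab = 24  [terminal]
6. n4.pre = false  [terminal]
7. n1.acc = true  [g.acc > 26]
8. n1.idx = 25  [g.acc * -1 + 52]
9. n5.ok = 0  [B₀.idx - 25]
10. n5.depth = true  [B₀.acc == true]
11. n6.ok = 25  [25]
12. n6.depth = false  [B₀.ok > 0]
13. n7.off = 9  [terminal]
14. n8.pre = "rk"  ["rk"]
15. n9.acc = 6  [terminal]
16. n10.lab = -6  [terminal]
17. n8.lim = -7  [g.acc + e.lab - 7]
18. n8.val = 1  [g.acc - 5]
19. n8.off = 14  [14]
20. n11.acc = 7  [terminal]
21. n6.acc = true  [g.acc > 6]
22. n6.idx = 25  [B.ok + g.acc - 7]
23. n12.acc = 4  [terminal]
24. n5.acc = false  [not B₀.depth]
25. n5.idx = -4  [g.acc - 8]
26. n13.key = "xwk"  ["x" ++ S.pre]
27. n14.key = "xwkp"  [A₀.key ++ "p"]
28. n15.acc = 10  [terminal]
29. n16.pre = false  [terminal]
30. n14.cnt = "xxwkp"  ["x" ++ A.key]
31. n17.key = "xxwkpr"  [A₁.cnt ++ "r"]
32. n18.pre = "qx"  ["qx"]
33. n19.pre = false  [terminal]
34. n20.off = 25  [terminal]
35. n18.lim = 12  [len(S.pre) + 10]
36. n18.val = 13  [b.off * 2 - 37]
37. n18.off = -1  [b.off - 26]
38. n21.pre = "qw"  ["qw"]
39. n22.off = 23  [terminal]
40. n23.lab = -7  [terminal]
41. n24.pre = true  [terminal]
42. n21.lim = 24  [e.lab * -1 + 17]
43. n21.val = 22  [b.off - 1]
44. n21.off = 22  [b.off * 3 - 47]
45. n17.cnt = "yx"  ["yx"]
46. n25.ok = 9  [9]
47. n25.depth = false  [false]
48. n26.ok = 8  [B₀.ok * -2 + 26]
49. n26.depth = true  [B₀.ok > 8]
50. n27.lab = 0  [terminal]
51. n26.acc = false  [B.ok > 8]
52. n26.idx = 3  [B.ok - 5]
53. n25.acc = false  [B₁.idx == B₀.ok]
54. n25.idx = -7  [B₁.idx - 10]
55. n13.cnt = "xwkyx"  [A₀.key ++ A₂.cnt]
56. n0.lim = -4  [B₁.idx]
57. n0.val = -4  [len(A.cnt) - 9]
58. n0.off = 22  [B₁.idx * -1 + 18]

-7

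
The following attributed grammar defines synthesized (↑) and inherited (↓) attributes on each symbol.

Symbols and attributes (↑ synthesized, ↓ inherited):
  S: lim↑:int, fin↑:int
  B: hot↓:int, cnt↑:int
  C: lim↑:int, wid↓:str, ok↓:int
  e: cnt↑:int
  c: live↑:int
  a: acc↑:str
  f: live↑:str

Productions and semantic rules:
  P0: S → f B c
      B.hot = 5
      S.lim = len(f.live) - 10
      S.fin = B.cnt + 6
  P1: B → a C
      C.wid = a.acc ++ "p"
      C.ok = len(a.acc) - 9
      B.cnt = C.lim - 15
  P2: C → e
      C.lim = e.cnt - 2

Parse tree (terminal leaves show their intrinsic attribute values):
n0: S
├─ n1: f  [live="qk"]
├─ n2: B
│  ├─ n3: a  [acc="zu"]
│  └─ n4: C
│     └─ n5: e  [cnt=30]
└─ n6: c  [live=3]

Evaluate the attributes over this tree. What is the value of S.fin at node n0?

1. n1.live = "qk"  [terminal]
2. n2.hot = 5  [5]
3. n3.acc = "zu"  [terminal]
4. n4.wid = "zup"  [a.acc ++ "p"]
5. n4.ok = -7  [len(a.acc) - 9]
6. n5.cnt = 30  [terminal]
7. n4.lim = 28  [e.cnt - 2]
8. n2.cnt = 13  [C.lim - 15]
9. n6.live = 3  [terminal]
10. n0.lim = -8  [len(f.live) - 10]
11. n0.fin = 19  [B.cnt + 6]

19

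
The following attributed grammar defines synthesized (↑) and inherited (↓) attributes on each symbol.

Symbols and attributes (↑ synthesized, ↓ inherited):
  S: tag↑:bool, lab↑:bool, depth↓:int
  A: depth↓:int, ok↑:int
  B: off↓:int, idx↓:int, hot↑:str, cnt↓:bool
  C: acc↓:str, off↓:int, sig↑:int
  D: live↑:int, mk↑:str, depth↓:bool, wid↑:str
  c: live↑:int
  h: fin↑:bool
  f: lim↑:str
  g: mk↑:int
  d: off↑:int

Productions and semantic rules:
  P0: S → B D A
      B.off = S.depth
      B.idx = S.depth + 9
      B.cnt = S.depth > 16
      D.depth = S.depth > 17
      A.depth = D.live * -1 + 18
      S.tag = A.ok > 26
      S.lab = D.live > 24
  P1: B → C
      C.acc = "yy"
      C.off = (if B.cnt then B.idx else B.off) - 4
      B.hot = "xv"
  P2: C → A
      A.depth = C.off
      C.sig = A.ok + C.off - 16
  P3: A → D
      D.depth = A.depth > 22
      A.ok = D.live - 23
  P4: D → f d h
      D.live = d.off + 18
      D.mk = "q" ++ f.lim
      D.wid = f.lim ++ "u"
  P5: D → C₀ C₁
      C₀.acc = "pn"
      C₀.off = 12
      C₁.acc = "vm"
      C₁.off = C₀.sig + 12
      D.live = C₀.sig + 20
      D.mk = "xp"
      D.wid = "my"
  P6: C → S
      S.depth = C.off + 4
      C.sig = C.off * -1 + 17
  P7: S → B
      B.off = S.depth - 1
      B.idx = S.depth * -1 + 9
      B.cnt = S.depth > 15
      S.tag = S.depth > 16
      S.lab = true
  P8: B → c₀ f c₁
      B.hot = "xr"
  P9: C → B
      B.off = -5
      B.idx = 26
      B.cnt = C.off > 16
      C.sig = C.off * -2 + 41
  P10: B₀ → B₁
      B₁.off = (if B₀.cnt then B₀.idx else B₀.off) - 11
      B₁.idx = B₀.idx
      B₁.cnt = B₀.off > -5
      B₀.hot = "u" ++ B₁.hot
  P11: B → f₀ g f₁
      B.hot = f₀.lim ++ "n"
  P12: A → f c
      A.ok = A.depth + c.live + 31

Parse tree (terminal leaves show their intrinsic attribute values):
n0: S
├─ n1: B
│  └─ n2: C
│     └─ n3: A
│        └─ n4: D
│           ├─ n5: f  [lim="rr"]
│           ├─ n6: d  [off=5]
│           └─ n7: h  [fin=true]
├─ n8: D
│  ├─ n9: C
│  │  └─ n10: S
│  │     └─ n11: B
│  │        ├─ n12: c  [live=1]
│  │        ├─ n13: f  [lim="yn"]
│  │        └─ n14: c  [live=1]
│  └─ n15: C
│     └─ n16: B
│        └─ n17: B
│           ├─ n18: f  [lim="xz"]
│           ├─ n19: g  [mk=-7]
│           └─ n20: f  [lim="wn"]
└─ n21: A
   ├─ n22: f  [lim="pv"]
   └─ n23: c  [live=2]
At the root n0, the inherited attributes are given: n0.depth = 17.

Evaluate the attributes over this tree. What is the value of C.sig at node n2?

6

1. n0.depth = 17  [given at root]
2. n1.off = 17  [S.depth]
3. n1.idx = 26  [S.depth + 9]
4. n1.cnt = true  [S.depth > 16]
5. n2.acc = "yy"  ["yy"]
6. n2.off = 22  [(if B.cnt then B.idx else B.off) - 4]
7. n3.depth = 22  [C.off]
8. n4.depth = false  [A.depth > 22]
9. n5.lim = "rr"  [terminal]
10. n6.off = 5  [terminal]
11. n7.fin = true  [terminal]
12. n4.live = 23  [d.off + 18]
13. n4.mk = "qrr"  ["q" ++ f.lim]
14. n4.wid = "rru"  [f.lim ++ "u"]
15. n3.ok = 0  [D.live - 23]
16. n2.sig = 6  [A.ok + C.off - 16]
17. n1.hot = "xv"  ["xv"]
18. n8.depth = false  [S.depth > 17]
19. n9.acc = "pn"  ["pn"]
20. n9.off = 12  [12]
21. n10.depth = 16  [C.off + 4]
22. n11.off = 15  [S.depth - 1]
23. n11.idx = -7  [S.depth * -1 + 9]
24. n11.cnt = true  [S.depth > 15]
25. n12.live = 1  [terminal]
26. n13.lim = "yn"  [terminal]
27. n14.live = 1  [terminal]
28. n11.hot = "xr"  ["xr"]
29. n10.tag = false  [S.depth > 16]
30. n10.lab = true  [true]
31. n9.sig = 5  [C.off * -1 + 17]
32. n15.acc = "vm"  ["vm"]
33. n15.off = 17  [C₀.sig + 12]
34. n16.off = -5  [-5]
35. n16.idx = 26  [26]
36. n16.cnt = true  [C.off > 16]
37. n17.off = 15  [(if B₀.cnt then B₀.idx else B₀.off) - 11]
38. n17.idx = 26  [B₀.idx]
39. n17.cnt = false  [B₀.off > -5]
40. n18.lim = "xz"  [terminal]
41. n19.mk = -7  [terminal]
42. n20.lim = "wn"  [terminal]
43. n17.hot = "xzn"  [f₀.lim ++ "n"]
44. n16.hot = "uxzn"  ["u" ++ B₁.hot]
45. n15.sig = 7  [C.off * -2 + 41]
46. n8.live = 25  [C₀.sig + 20]
47. n8.mk = "xp"  ["xp"]
48. n8.wid = "my"  ["my"]
49. n21.depth = -7  [D.live * -1 + 18]
50. n22.lim = "pv"  [terminal]
51. n23.live = 2  [terminal]
52. n21.ok = 26  [A.depth + c.live + 31]
53. n0.tag = false  [A.ok > 26]
54. n0.lab = true  [D.live > 24]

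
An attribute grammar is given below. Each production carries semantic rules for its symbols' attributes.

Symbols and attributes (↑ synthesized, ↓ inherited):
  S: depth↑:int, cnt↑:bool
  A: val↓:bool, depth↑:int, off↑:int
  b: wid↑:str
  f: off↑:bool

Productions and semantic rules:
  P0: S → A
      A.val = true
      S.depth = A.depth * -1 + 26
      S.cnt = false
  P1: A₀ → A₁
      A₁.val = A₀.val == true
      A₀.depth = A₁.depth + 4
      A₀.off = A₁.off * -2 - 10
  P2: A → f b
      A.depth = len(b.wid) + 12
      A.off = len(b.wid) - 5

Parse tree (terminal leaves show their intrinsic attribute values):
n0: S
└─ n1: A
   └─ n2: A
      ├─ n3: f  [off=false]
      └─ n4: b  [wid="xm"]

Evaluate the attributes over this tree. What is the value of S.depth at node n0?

8

1. n1.val = true  [true]
2. n2.val = true  [A₀.val == true]
3. n3.off = false  [terminal]
4. n4.wid = "xm"  [terminal]
5. n2.depth = 14  [len(b.wid) + 12]
6. n2.off = -3  [len(b.wid) - 5]
7. n1.depth = 18  [A₁.depth + 4]
8. n1.off = -4  [A₁.off * -2 - 10]
9. n0.depth = 8  [A.depth * -1 + 26]
10. n0.cnt = false  [false]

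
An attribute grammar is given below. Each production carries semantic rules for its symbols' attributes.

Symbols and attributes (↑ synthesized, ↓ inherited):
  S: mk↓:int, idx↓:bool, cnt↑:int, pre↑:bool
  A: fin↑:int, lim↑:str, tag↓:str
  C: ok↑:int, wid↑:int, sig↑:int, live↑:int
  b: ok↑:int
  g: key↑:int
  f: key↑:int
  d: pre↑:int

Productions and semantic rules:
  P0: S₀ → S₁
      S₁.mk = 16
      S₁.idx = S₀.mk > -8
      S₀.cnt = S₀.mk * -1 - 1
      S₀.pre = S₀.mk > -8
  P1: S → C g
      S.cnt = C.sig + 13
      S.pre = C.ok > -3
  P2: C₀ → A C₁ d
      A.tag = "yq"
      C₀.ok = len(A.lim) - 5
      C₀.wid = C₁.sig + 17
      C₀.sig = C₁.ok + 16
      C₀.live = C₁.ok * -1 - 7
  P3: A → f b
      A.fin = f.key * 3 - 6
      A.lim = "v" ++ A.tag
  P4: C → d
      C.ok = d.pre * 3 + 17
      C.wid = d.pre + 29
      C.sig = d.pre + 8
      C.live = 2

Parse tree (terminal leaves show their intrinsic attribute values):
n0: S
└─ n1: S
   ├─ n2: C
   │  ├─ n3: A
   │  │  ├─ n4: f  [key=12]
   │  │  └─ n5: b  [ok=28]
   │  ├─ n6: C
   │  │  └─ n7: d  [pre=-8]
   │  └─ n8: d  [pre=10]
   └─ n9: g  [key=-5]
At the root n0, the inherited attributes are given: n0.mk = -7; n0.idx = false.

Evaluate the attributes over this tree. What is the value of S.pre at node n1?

true

1. n0.mk = -7  [given at root]
2. n0.idx = false  [given at root]
3. n1.mk = 16  [16]
4. n1.idx = true  [S₀.mk > -8]
5. n3.tag = "yq"  ["yq"]
6. n4.key = 12  [terminal]
7. n5.ok = 28  [terminal]
8. n3.fin = 30  [f.key * 3 - 6]
9. n3.lim = "vyq"  ["v" ++ A.tag]
10. n7.pre = -8  [terminal]
11. n6.ok = -7  [d.pre * 3 + 17]
12. n6.wid = 21  [d.pre + 29]
13. n6.sig = 0  [d.pre + 8]
14. n6.live = 2  [2]
15. n8.pre = 10  [terminal]
16. n2.ok = -2  [len(A.lim) - 5]
17. n2.wid = 17  [C₁.sig + 17]
18. n2.sig = 9  [C₁.ok + 16]
19. n2.live = 0  [C₁.ok * -1 - 7]
20. n9.key = -5  [terminal]
21. n1.cnt = 22  [C.sig + 13]
22. n1.pre = true  [C.ok > -3]
23. n0.cnt = 6  [S₀.mk * -1 - 1]
24. n0.pre = true  [S₀.mk > -8]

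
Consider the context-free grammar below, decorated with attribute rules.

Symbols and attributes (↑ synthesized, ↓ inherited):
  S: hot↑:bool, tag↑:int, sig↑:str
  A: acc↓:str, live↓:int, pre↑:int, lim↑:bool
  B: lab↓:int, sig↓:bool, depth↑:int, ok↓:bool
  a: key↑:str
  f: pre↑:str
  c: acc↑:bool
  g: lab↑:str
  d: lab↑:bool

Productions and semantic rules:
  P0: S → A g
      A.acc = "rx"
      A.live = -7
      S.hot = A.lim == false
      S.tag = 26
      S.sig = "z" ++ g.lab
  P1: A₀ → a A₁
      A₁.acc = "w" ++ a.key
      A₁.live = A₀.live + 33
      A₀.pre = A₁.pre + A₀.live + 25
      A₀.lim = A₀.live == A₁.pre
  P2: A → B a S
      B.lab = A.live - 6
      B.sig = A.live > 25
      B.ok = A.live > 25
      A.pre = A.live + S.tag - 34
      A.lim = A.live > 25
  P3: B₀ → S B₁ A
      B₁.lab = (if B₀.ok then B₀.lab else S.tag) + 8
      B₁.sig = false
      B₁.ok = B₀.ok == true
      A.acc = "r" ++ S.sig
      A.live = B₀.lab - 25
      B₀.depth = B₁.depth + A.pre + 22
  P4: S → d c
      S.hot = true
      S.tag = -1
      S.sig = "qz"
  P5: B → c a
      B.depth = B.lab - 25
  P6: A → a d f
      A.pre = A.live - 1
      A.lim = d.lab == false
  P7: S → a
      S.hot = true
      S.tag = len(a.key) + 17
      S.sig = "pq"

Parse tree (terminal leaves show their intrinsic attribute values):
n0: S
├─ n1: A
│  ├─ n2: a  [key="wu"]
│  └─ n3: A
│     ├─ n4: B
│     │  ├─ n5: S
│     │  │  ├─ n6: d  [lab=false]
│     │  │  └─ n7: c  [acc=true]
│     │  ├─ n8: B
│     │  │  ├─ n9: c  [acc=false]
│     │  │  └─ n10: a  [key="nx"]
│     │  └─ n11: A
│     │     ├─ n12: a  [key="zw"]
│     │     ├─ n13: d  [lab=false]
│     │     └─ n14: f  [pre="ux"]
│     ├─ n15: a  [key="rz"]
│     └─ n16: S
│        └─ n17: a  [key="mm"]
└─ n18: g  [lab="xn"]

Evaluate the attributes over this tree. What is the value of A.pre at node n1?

29

1. n1.acc = "rx"  ["rx"]
2. n1.live = -7  [-7]
3. n2.key = "wu"  [terminal]
4. n3.acc = "wwu"  ["w" ++ a.key]
5. n3.live = 26  [A₀.live + 33]
6. n4.lab = 20  [A.live - 6]
7. n4.sig = true  [A.live > 25]
8. n4.ok = true  [A.live > 25]
9. n6.lab = false  [terminal]
10. n7.acc = true  [terminal]
11. n5.hot = true  [true]
12. n5.tag = -1  [-1]
13. n5.sig = "qz"  ["qz"]
14. n8.lab = 28  [(if B₀.ok then B₀.lab else S.tag) + 8]
15. n8.sig = false  [false]
16. n8.ok = true  [B₀.ok == true]
17. n9.acc = false  [terminal]
18. n10.key = "nx"  [terminal]
19. n8.depth = 3  [B.lab - 25]
20. n11.acc = "rqz"  ["r" ++ S.sig]
21. n11.live = -5  [B₀.lab - 25]
22. n12.key = "zw"  [terminal]
23. n13.lab = false  [terminal]
24. n14.pre = "ux"  [terminal]
25. n11.pre = -6  [A.live - 1]
26. n11.lim = true  [d.lab == false]
27. n4.depth = 19  [B₁.depth + A.pre + 22]
28. n15.key = "rz"  [terminal]
29. n17.key = "mm"  [terminal]
30. n16.hot = true  [true]
31. n16.tag = 19  [len(a.key) + 17]
32. n16.sig = "pq"  ["pq"]
33. n3.pre = 11  [A.live + S.tag - 34]
34. n3.lim = true  [A.live > 25]
35. n1.pre = 29  [A₁.pre + A₀.live + 25]
36. n1.lim = false  [A₀.live == A₁.pre]
37. n18.lab = "xn"  [terminal]
38. n0.hot = true  [A.lim == false]
39. n0.tag = 26  [26]
40. n0.sig = "zxn"  ["z" ++ g.lab]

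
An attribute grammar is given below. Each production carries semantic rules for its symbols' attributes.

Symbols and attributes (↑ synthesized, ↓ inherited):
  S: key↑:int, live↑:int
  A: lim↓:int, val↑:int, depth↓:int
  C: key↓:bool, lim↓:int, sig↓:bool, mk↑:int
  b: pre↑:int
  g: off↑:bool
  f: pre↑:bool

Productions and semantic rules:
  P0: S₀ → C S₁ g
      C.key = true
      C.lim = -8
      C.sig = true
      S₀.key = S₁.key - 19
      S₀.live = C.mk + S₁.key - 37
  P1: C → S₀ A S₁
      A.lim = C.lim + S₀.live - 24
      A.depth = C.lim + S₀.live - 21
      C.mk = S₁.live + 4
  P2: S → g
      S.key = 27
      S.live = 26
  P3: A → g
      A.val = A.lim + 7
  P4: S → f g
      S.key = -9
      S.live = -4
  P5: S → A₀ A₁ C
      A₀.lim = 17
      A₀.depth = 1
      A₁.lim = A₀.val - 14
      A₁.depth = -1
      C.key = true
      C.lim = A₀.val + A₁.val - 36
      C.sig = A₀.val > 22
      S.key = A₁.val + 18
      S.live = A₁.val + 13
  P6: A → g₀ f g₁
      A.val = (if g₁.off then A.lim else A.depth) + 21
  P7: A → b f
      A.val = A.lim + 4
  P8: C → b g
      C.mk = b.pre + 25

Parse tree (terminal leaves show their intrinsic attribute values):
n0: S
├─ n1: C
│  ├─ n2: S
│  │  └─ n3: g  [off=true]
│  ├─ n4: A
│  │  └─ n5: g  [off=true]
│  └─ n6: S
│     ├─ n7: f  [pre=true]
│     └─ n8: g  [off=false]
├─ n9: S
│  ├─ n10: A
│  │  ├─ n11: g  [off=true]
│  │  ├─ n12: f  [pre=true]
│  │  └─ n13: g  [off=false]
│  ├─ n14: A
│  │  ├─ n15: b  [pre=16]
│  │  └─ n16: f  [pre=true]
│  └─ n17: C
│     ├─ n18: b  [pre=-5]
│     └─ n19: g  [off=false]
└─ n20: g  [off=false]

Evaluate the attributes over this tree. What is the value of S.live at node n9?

25

1. n1.key = true  [true]
2. n1.lim = -8  [-8]
3. n1.sig = true  [true]
4. n3.off = true  [terminal]
5. n2.key = 27  [27]
6. n2.live = 26  [26]
7. n4.lim = -6  [C.lim + S₀.live - 24]
8. n4.depth = -3  [C.lim + S₀.live - 21]
9. n5.off = true  [terminal]
10. n4.val = 1  [A.lim + 7]
11. n7.pre = true  [terminal]
12. n8.off = false  [terminal]
13. n6.key = -9  [-9]
14. n6.live = -4  [-4]
15. n1.mk = 0  [S₁.live + 4]
16. n10.lim = 17  [17]
17. n10.depth = 1  [1]
18. n11.off = true  [terminal]
19. n12.pre = true  [terminal]
20. n13.off = false  [terminal]
21. n10.val = 22  [(if g₁.off then A.lim else A.depth) + 21]
22. n14.lim = 8  [A₀.val - 14]
23. n14.depth = -1  [-1]
24. n15.pre = 16  [terminal]
25. n16.pre = true  [terminal]
26. n14.val = 12  [A.lim + 4]
27. n17.key = true  [true]
28. n17.lim = -2  [A₀.val + A₁.val - 36]
29. n17.sig = false  [A₀.val > 22]
30. n18.pre = -5  [terminal]
31. n19.off = false  [terminal]
32. n17.mk = 20  [b.pre + 25]
33. n9.key = 30  [A₁.val + 18]
34. n9.live = 25  [A₁.val + 13]
35. n20.off = false  [terminal]
36. n0.key = 11  [S₁.key - 19]
37. n0.live = -7  [C.mk + S₁.key - 37]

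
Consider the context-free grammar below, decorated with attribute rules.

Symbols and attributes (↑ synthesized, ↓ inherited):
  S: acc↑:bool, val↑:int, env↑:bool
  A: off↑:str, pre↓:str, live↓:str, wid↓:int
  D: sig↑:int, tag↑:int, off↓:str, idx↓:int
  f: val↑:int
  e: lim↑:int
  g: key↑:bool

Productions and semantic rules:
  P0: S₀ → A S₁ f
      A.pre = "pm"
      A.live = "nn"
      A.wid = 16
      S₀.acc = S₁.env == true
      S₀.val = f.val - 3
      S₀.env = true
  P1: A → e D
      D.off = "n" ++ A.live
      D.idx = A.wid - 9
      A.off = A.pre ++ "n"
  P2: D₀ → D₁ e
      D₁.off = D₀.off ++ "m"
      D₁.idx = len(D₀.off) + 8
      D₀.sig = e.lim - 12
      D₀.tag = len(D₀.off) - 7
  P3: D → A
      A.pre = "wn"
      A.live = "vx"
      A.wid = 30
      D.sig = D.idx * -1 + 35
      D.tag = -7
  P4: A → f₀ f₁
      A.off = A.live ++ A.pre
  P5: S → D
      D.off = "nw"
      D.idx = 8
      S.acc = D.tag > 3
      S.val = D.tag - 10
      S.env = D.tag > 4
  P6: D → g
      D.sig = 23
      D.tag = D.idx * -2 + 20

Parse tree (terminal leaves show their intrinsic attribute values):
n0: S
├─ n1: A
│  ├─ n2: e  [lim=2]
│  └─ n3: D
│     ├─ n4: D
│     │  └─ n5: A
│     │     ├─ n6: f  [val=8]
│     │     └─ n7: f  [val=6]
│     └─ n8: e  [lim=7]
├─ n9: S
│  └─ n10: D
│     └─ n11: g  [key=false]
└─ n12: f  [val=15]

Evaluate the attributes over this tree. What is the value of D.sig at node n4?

1. n1.pre = "pm"  ["pm"]
2. n1.live = "nn"  ["nn"]
3. n1.wid = 16  [16]
4. n2.lim = 2  [terminal]
5. n3.off = "nnn"  ["n" ++ A.live]
6. n3.idx = 7  [A.wid - 9]
7. n4.off = "nnnm"  [D₀.off ++ "m"]
8. n4.idx = 11  [len(D₀.off) + 8]
9. n5.pre = "wn"  ["wn"]
10. n5.live = "vx"  ["vx"]
11. n5.wid = 30  [30]
12. n6.val = 8  [terminal]
13. n7.val = 6  [terminal]
14. n5.off = "vxwn"  [A.live ++ A.pre]
15. n4.sig = 24  [D.idx * -1 + 35]
16. n4.tag = -7  [-7]
17. n8.lim = 7  [terminal]
18. n3.sig = -5  [e.lim - 12]
19. n3.tag = -4  [len(D₀.off) - 7]
20. n1.off = "pmn"  [A.pre ++ "n"]
21. n10.off = "nw"  ["nw"]
22. n10.idx = 8  [8]
23. n11.key = false  [terminal]
24. n10.sig = 23  [23]
25. n10.tag = 4  [D.idx * -2 + 20]
26. n9.acc = true  [D.tag > 3]
27. n9.val = -6  [D.tag - 10]
28. n9.env = false  [D.tag > 4]
29. n12.val = 15  [terminal]
30. n0.acc = false  [S₁.env == true]
31. n0.val = 12  [f.val - 3]
32. n0.env = true  [true]

24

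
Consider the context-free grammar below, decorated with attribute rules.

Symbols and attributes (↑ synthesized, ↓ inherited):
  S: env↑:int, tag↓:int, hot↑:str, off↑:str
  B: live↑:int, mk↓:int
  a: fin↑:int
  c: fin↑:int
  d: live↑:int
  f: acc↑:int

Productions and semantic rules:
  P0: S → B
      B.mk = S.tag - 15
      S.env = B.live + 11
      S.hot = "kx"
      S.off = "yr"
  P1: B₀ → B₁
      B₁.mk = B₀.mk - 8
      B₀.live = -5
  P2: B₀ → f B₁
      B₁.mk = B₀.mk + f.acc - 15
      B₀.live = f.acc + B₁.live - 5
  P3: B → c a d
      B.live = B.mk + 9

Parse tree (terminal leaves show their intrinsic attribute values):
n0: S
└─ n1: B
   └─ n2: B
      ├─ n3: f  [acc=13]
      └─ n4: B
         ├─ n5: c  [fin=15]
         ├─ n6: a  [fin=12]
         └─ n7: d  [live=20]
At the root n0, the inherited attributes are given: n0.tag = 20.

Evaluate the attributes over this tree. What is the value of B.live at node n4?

4

1. n0.tag = 20  [given at root]
2. n1.mk = 5  [S.tag - 15]
3. n2.mk = -3  [B₀.mk - 8]
4. n3.acc = 13  [terminal]
5. n4.mk = -5  [B₀.mk + f.acc - 15]
6. n5.fin = 15  [terminal]
7. n6.fin = 12  [terminal]
8. n7.live = 20  [terminal]
9. n4.live = 4  [B.mk + 9]
10. n2.live = 12  [f.acc + B₁.live - 5]
11. n1.live = -5  [-5]
12. n0.env = 6  [B.live + 11]
13. n0.hot = "kx"  ["kx"]
14. n0.off = "yr"  ["yr"]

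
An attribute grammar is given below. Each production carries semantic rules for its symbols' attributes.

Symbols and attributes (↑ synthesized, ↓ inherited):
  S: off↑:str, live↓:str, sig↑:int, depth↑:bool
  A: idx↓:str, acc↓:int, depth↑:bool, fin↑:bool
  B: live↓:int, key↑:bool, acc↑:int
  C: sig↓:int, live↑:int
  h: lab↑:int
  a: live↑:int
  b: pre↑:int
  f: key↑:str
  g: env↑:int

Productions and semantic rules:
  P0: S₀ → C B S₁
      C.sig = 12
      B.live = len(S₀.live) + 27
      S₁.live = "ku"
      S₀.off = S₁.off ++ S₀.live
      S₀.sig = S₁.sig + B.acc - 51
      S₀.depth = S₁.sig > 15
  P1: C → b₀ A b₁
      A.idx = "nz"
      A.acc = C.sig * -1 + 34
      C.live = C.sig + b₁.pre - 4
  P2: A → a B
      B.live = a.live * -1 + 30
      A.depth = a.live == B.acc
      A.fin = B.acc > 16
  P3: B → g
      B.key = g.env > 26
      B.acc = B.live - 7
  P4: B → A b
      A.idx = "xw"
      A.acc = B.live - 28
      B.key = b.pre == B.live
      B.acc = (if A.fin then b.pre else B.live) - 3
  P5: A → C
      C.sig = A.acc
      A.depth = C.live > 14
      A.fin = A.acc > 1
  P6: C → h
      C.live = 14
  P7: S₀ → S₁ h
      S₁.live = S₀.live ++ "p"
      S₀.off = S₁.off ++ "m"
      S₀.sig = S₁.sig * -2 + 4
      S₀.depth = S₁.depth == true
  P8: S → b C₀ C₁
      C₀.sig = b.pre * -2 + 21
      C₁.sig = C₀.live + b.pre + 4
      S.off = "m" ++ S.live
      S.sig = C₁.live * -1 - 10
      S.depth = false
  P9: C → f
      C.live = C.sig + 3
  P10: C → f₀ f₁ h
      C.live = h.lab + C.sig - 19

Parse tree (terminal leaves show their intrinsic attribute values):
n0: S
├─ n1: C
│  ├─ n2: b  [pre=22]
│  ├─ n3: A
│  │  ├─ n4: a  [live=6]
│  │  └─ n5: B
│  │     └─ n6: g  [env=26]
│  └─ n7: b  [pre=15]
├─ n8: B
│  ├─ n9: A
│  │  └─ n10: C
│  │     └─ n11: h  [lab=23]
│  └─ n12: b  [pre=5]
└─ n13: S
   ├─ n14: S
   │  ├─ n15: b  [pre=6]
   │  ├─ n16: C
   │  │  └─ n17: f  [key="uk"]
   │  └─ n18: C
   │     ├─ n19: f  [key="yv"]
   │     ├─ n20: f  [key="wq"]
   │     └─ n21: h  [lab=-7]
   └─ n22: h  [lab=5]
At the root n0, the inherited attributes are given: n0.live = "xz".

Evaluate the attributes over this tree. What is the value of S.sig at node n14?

1. n0.live = "xz"  [given at root]
2. n1.sig = 12  [12]
3. n2.pre = 22  [terminal]
4. n3.idx = "nz"  ["nz"]
5. n3.acc = 22  [C.sig * -1 + 34]
6. n4.live = 6  [terminal]
7. n5.live = 24  [a.live * -1 + 30]
8. n6.env = 26  [terminal]
9. n5.key = false  [g.env > 26]
10. n5.acc = 17  [B.live - 7]
11. n3.depth = false  [a.live == B.acc]
12. n3.fin = true  [B.acc > 16]
13. n7.pre = 15  [terminal]
14. n1.live = 23  [C.sig + b₁.pre - 4]
15. n8.live = 29  [len(S₀.live) + 27]
16. n9.idx = "xw"  ["xw"]
17. n9.acc = 1  [B.live - 28]
18. n10.sig = 1  [A.acc]
19. n11.lab = 23  [terminal]
20. n10.live = 14  [14]
21. n9.depth = false  [C.live > 14]
22. n9.fin = false  [A.acc > 1]
23. n12.pre = 5  [terminal]
24. n8.key = false  [b.pre == B.live]
25. n8.acc = 26  [(if A.fin then b.pre else B.live) - 3]
26. n13.live = "ku"  ["ku"]
27. n14.live = "kup"  [S₀.live ++ "p"]
28. n15.pre = 6  [terminal]
29. n16.sig = 9  [b.pre * -2 + 21]
30. n17.key = "uk"  [terminal]
31. n16.live = 12  [C.sig + 3]
32. n18.sig = 22  [C₀.live + b.pre + 4]
33. n19.key = "yv"  [terminal]
34. n20.key = "wq"  [terminal]
35. n21.lab = -7  [terminal]
36. n18.live = -4  [h.lab + C.sig - 19]
37. n14.off = "mkup"  ["m" ++ S.live]
38. n14.sig = -6  [C₁.live * -1 - 10]
39. n14.depth = false  [false]
40. n22.lab = 5  [terminal]
41. n13.off = "mkupm"  [S₁.off ++ "m"]
42. n13.sig = 16  [S₁.sig * -2 + 4]
43. n13.depth = false  [S₁.depth == true]
44. n0.off = "mkupmxz"  [S₁.off ++ S₀.live]
45. n0.sig = -9  [S₁.sig + B.acc - 51]
46. n0.depth = true  [S₁.sig > 15]

-6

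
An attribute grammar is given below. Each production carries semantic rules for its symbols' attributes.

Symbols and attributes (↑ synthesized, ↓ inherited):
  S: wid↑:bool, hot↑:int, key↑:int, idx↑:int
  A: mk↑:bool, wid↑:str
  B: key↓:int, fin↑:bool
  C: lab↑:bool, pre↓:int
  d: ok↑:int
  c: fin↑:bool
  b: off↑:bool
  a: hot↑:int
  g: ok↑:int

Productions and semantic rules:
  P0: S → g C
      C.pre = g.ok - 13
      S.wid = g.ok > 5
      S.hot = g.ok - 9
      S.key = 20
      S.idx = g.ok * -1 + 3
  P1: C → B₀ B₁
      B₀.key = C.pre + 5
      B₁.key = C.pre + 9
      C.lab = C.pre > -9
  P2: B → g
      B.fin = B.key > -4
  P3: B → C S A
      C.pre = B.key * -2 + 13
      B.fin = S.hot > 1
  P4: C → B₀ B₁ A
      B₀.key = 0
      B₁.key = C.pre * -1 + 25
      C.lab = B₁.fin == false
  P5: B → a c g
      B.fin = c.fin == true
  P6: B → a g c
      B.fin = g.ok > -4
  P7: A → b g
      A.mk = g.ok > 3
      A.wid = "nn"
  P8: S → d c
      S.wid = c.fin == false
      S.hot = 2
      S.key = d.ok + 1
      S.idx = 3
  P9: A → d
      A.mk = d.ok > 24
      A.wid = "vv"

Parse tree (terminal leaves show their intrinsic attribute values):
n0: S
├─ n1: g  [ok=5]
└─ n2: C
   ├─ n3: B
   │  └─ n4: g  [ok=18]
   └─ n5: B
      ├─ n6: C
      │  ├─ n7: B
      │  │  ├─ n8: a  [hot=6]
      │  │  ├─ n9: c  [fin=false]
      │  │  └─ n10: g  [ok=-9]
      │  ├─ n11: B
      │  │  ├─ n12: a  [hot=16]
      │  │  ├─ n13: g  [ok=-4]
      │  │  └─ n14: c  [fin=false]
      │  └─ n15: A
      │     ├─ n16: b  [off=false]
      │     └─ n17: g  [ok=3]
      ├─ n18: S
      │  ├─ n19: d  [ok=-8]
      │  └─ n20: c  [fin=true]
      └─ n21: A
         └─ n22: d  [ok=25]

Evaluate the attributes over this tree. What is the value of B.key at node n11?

1. n1.ok = 5  [terminal]
2. n2.pre = -8  [g.ok - 13]
3. n3.key = -3  [C.pre + 5]
4. n4.ok = 18  [terminal]
5. n3.fin = true  [B.key > -4]
6. n5.key = 1  [C.pre + 9]
7. n6.pre = 11  [B.key * -2 + 13]
8. n7.key = 0  [0]
9. n8.hot = 6  [terminal]
10. n9.fin = false  [terminal]
11. n10.ok = -9  [terminal]
12. n7.fin = false  [c.fin == true]
13. n11.key = 14  [C.pre * -1 + 25]
14. n12.hot = 16  [terminal]
15. n13.ok = -4  [terminal]
16. n14.fin = false  [terminal]
17. n11.fin = false  [g.ok > -4]
18. n16.off = false  [terminal]
19. n17.ok = 3  [terminal]
20. n15.mk = false  [g.ok > 3]
21. n15.wid = "nn"  ["nn"]
22. n6.lab = true  [B₁.fin == false]
23. n19.ok = -8  [terminal]
24. n20.fin = true  [terminal]
25. n18.wid = false  [c.fin == false]
26. n18.hot = 2  [2]
27. n18.key = -7  [d.ok + 1]
28. n18.idx = 3  [3]
29. n22.ok = 25  [terminal]
30. n21.mk = true  [d.ok > 24]
31. n21.wid = "vv"  ["vv"]
32. n5.fin = true  [S.hot > 1]
33. n2.lab = true  [C.pre > -9]
34. n0.wid = false  [g.ok > 5]
35. n0.hot = -4  [g.ok - 9]
36. n0.key = 20  [20]
37. n0.idx = -2  [g.ok * -1 + 3]

14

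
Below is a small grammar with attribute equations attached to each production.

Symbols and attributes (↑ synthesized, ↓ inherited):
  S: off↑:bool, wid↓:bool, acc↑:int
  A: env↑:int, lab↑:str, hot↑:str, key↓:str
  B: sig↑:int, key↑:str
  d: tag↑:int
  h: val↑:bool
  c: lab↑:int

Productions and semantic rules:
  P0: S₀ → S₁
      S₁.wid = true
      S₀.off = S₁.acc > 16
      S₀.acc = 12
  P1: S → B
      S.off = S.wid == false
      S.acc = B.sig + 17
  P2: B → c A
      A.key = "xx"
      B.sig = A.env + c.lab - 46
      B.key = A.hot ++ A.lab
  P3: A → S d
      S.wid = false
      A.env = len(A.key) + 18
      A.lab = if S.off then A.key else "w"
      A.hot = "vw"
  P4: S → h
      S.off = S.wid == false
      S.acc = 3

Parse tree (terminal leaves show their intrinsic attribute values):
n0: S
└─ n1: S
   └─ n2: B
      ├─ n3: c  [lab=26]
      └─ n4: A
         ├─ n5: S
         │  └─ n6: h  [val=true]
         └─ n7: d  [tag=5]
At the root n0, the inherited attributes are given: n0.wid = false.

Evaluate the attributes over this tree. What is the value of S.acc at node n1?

1. n0.wid = false  [given at root]
2. n1.wid = true  [true]
3. n3.lab = 26  [terminal]
4. n4.key = "xx"  ["xx"]
5. n5.wid = false  [false]
6. n6.val = true  [terminal]
7. n5.off = true  [S.wid == false]
8. n5.acc = 3  [3]
9. n7.tag = 5  [terminal]
10. n4.env = 20  [len(A.key) + 18]
11. n4.lab = "xx"  [if S.off then A.key else "w"]
12. n4.hot = "vw"  ["vw"]
13. n2.sig = 0  [A.env + c.lab - 46]
14. n2.key = "vwxx"  [A.hot ++ A.lab]
15. n1.off = false  [S.wid == false]
16. n1.acc = 17  [B.sig + 17]
17. n0.off = true  [S₁.acc > 16]
18. n0.acc = 12  [12]

17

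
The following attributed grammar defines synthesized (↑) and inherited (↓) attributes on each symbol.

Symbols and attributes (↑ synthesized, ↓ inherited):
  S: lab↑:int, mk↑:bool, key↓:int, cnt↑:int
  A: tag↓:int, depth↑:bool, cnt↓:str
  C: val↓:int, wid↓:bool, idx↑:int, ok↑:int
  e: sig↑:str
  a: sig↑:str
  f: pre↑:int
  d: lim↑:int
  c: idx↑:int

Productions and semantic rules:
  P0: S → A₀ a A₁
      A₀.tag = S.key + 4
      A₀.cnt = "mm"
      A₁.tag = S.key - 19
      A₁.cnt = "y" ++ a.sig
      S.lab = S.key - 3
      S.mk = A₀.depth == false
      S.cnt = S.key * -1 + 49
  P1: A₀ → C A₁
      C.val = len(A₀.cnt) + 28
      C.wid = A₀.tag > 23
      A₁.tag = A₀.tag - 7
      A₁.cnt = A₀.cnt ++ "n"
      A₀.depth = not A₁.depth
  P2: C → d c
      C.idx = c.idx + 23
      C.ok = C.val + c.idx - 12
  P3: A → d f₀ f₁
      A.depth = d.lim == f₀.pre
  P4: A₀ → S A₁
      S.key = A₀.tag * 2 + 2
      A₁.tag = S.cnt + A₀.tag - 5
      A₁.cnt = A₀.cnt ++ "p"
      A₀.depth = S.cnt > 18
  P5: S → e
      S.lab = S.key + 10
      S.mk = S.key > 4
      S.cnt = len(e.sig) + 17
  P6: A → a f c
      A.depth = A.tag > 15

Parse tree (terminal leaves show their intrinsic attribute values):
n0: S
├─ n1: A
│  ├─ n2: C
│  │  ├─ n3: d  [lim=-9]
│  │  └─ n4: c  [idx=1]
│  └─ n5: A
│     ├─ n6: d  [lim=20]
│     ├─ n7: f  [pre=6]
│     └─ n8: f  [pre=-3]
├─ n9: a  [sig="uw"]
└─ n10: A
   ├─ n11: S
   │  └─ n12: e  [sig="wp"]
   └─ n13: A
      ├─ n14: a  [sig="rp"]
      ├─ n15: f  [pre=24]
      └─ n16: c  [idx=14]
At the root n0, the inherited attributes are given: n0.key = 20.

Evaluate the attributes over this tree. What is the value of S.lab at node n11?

14

1. n0.key = 20  [given at root]
2. n1.tag = 24  [S.key + 4]
3. n1.cnt = "mm"  ["mm"]
4. n2.val = 30  [len(A₀.cnt) + 28]
5. n2.wid = true  [A₀.tag > 23]
6. n3.lim = -9  [terminal]
7. n4.idx = 1  [terminal]
8. n2.idx = 24  [c.idx + 23]
9. n2.ok = 19  [C.val + c.idx - 12]
10. n5.tag = 17  [A₀.tag - 7]
11. n5.cnt = "mmn"  [A₀.cnt ++ "n"]
12. n6.lim = 20  [terminal]
13. n7.pre = 6  [terminal]
14. n8.pre = -3  [terminal]
15. n5.depth = false  [d.lim == f₀.pre]
16. n1.depth = true  [not A₁.depth]
17. n9.sig = "uw"  [terminal]
18. n10.tag = 1  [S.key - 19]
19. n10.cnt = "yuw"  ["y" ++ a.sig]
20. n11.key = 4  [A₀.tag * 2 + 2]
21. n12.sig = "wp"  [terminal]
22. n11.lab = 14  [S.key + 10]
23. n11.mk = false  [S.key > 4]
24. n11.cnt = 19  [len(e.sig) + 17]
25. n13.tag = 15  [S.cnt + A₀.tag - 5]
26. n13.cnt = "yuwp"  [A₀.cnt ++ "p"]
27. n14.sig = "rp"  [terminal]
28. n15.pre = 24  [terminal]
29. n16.idx = 14  [terminal]
30. n13.depth = false  [A.tag > 15]
31. n10.depth = true  [S.cnt > 18]
32. n0.lab = 17  [S.key - 3]
33. n0.mk = false  [A₀.depth == false]
34. n0.cnt = 29  [S.key * -1 + 49]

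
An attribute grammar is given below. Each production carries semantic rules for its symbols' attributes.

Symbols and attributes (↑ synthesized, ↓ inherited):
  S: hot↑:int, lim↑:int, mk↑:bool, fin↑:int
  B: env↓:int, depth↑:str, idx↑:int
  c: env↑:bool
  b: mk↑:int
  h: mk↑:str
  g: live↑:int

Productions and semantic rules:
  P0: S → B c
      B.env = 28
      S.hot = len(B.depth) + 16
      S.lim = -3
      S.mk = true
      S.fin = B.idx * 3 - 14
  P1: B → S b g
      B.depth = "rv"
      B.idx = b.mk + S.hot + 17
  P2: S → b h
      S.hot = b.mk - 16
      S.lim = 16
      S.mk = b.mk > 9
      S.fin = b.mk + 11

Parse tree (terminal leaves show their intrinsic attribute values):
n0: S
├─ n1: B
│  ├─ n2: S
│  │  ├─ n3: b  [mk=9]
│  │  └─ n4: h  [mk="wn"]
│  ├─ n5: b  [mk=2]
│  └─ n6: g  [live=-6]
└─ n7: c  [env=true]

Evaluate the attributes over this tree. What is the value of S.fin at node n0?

22

1. n1.env = 28  [28]
2. n3.mk = 9  [terminal]
3. n4.mk = "wn"  [terminal]
4. n2.hot = -7  [b.mk - 16]
5. n2.lim = 16  [16]
6. n2.mk = false  [b.mk > 9]
7. n2.fin = 20  [b.mk + 11]
8. n5.mk = 2  [terminal]
9. n6.live = -6  [terminal]
10. n1.depth = "rv"  ["rv"]
11. n1.idx = 12  [b.mk + S.hot + 17]
12. n7.env = true  [terminal]
13. n0.hot = 18  [len(B.depth) + 16]
14. n0.lim = -3  [-3]
15. n0.mk = true  [true]
16. n0.fin = 22  [B.idx * 3 - 14]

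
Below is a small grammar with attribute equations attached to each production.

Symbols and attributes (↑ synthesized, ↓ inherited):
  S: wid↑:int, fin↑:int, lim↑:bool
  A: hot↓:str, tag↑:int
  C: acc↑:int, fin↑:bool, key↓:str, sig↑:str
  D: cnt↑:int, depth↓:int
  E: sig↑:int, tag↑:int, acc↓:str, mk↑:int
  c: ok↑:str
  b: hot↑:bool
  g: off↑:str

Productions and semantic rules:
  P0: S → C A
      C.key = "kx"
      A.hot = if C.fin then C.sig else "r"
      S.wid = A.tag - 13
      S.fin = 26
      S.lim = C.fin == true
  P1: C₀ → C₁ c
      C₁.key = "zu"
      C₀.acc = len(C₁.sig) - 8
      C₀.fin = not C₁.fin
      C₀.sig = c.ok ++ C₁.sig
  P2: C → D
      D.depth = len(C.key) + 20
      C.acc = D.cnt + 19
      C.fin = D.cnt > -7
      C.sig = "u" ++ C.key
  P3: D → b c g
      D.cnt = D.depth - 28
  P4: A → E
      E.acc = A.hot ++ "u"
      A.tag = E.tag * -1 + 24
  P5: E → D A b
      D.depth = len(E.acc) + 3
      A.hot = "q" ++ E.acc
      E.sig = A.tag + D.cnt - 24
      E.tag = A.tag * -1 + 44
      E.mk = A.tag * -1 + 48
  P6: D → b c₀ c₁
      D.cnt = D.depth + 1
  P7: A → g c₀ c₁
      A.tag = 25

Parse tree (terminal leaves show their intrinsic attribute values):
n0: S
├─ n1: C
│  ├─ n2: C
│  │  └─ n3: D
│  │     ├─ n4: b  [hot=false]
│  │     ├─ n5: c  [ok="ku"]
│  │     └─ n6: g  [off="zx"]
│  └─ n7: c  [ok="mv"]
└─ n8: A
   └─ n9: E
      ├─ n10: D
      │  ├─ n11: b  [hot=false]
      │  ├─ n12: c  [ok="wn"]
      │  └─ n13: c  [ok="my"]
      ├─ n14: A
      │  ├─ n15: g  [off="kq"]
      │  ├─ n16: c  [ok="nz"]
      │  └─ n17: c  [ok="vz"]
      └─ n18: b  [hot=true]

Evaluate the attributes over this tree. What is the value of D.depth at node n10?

1. n1.key = "kx"  ["kx"]
2. n2.key = "zu"  ["zu"]
3. n3.depth = 22  [len(C.key) + 20]
4. n4.hot = false  [terminal]
5. n5.ok = "ku"  [terminal]
6. n6.off = "zx"  [terminal]
7. n3.cnt = -6  [D.depth - 28]
8. n2.acc = 13  [D.cnt + 19]
9. n2.fin = true  [D.cnt > -7]
10. n2.sig = "uzu"  ["u" ++ C.key]
11. n7.ok = "mv"  [terminal]
12. n1.acc = -5  [len(C₁.sig) - 8]
13. n1.fin = false  [not C₁.fin]
14. n1.sig = "mvuzu"  [c.ok ++ C₁.sig]
15. n8.hot = "r"  [if C.fin then C.sig else "r"]
16. n9.acc = "ru"  [A.hot ++ "u"]
17. n10.depth = 5  [len(E.acc) + 3]
18. n11.hot = false  [terminal]
19. n12.ok = "wn"  [terminal]
20. n13.ok = "my"  [terminal]
21. n10.cnt = 6  [D.depth + 1]
22. n14.hot = "qru"  ["q" ++ E.acc]
23. n15.off = "kq"  [terminal]
24. n16.ok = "nz"  [terminal]
25. n17.ok = "vz"  [terminal]
26. n14.tag = 25  [25]
27. n18.hot = true  [terminal]
28. n9.sig = 7  [A.tag + D.cnt - 24]
29. n9.tag = 19  [A.tag * -1 + 44]
30. n9.mk = 23  [A.tag * -1 + 48]
31. n8.tag = 5  [E.tag * -1 + 24]
32. n0.wid = -8  [A.tag - 13]
33. n0.fin = 26  [26]
34. n0.lim = false  [C.fin == true]

5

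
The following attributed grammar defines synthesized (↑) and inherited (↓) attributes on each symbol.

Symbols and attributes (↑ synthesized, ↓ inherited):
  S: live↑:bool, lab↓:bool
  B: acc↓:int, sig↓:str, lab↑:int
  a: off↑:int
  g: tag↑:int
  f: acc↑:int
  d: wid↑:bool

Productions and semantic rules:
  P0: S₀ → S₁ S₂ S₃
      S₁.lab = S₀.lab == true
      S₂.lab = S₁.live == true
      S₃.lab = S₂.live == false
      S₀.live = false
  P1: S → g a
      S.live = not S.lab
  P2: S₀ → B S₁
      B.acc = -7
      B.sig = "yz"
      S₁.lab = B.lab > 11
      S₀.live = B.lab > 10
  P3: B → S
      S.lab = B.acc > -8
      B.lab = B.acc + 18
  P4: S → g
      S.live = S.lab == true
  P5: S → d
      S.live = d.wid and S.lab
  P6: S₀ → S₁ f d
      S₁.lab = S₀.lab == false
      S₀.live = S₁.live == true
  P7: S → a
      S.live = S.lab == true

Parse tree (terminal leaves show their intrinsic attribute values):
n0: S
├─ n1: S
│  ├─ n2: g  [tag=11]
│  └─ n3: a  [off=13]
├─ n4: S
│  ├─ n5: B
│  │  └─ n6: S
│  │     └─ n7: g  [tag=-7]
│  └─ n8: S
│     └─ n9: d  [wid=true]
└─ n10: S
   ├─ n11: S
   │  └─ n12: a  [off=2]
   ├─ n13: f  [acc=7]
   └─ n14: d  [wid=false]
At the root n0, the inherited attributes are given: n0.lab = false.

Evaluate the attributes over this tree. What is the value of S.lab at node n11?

1. n0.lab = false  [given at root]
2. n1.lab = false  [S₀.lab == true]
3. n2.tag = 11  [terminal]
4. n3.off = 13  [terminal]
5. n1.live = true  [not S.lab]
6. n4.lab = true  [S₁.live == true]
7. n5.acc = -7  [-7]
8. n5.sig = "yz"  ["yz"]
9. n6.lab = true  [B.acc > -8]
10. n7.tag = -7  [terminal]
11. n6.live = true  [S.lab == true]
12. n5.lab = 11  [B.acc + 18]
13. n8.lab = false  [B.lab > 11]
14. n9.wid = true  [terminal]
15. n8.live = false  [d.wid and S.lab]
16. n4.live = true  [B.lab > 10]
17. n10.lab = false  [S₂.live == false]
18. n11.lab = true  [S₀.lab == false]
19. n12.off = 2  [terminal]
20. n11.live = true  [S.lab == true]
21. n13.acc = 7  [terminal]
22. n14.wid = false  [terminal]
23. n10.live = true  [S₁.live == true]
24. n0.live = false  [false]

true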